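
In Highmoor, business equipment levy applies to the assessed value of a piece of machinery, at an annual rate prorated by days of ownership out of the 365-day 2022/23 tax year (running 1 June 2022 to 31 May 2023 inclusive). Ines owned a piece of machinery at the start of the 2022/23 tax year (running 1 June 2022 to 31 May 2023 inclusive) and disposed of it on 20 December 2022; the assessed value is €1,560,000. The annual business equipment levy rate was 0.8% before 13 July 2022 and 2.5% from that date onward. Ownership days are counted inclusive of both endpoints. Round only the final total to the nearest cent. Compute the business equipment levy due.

1 June – 12 July 2022: 42 days at 0.8% → €1,560,000 × 0.8% × 42/365 = €1,436.0548
13 July – 20 December 2022: 161 days at 2.5% → €1,560,000 × 2.5% × 161/365 = €17,202.7397
Total = €18,638.7945

€18,638.79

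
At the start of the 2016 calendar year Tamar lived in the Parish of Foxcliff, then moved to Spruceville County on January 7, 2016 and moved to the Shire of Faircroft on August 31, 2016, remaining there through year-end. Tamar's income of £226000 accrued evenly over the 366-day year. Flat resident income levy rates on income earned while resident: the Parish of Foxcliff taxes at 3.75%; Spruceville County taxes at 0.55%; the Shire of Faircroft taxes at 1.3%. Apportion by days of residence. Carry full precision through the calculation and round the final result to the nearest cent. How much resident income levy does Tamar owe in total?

The Parish of Foxcliff, January 1 – January 6, 2016: 6 days → £226000 × 3.75% × 6/366 = £138.9344
Spruceville County, January 7 – August 30, 2016: 237 days → £226000 × 0.55% × 237/366 = £804.8934
The Shire of Faircroft, August 31 – December 31, 2016: 123 days → £226000 × 1.3% × 123/366 = £987.3607
Total = £1931.1885

£1931.19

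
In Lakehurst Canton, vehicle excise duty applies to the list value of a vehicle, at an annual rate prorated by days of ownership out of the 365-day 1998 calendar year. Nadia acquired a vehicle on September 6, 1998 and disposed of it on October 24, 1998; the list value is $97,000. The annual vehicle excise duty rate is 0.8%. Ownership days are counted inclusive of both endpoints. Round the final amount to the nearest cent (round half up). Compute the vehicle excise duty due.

$104.18

Days held (September 6 – October 24, 1998): 49 out of 365
Tax = $97,000 × 0.8% × 49/365 = $104.1753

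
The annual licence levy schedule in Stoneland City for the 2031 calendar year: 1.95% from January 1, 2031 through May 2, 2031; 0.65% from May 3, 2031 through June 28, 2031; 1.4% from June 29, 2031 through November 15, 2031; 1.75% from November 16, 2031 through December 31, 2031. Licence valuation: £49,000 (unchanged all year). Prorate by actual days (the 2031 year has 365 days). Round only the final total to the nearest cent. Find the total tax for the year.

January 1 – May 2, 2031: 122 days at 1.95% → £49,000 × 1.95% × 122/365 = £319.3726
May 3 – June 28, 2031: 57 days at 0.65% → £49,000 × 0.65% × 57/365 = £49.7384
June 29 – November 15, 2031: 140 days at 1.4% → £49,000 × 1.4% × 140/365 = £263.1233
November 16 – December 31, 2031: 46 days at 1.75% → £49,000 × 1.75% × 46/365 = £108.0685
Total = £740.3027

£740.30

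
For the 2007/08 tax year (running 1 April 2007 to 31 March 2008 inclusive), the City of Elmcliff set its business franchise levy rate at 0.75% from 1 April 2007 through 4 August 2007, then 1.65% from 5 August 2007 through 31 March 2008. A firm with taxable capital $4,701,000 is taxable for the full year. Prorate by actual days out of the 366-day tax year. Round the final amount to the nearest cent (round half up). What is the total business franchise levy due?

$63,001.11

1 April – 4 August 2007: 126 days at 0.75% → $4,701,000 × 0.75% × 126/366 = $12,137.8279
5 August 2007 – 31 March 2008: 240 days at 1.65% → $4,701,000 × 1.65% × 240/366 = $50,863.2787
Total = $63,001.1066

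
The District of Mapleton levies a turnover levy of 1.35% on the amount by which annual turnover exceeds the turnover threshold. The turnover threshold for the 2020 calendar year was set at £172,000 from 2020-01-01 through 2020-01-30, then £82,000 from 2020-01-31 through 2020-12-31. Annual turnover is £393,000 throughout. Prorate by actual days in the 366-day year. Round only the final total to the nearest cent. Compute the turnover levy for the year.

2020-01-01 to 2020-01-30: 30 days, exemption £172,000 → (£393,000 − £172,000) × 1.35% × 30/366 = £244.5492
2020-01-31 to 2020-12-31: 336 days, exemption £82,000 → (£393,000 − £82,000) × 1.35% × 336/366 = £3,854.3607
Total = £4,098.9098

£4,098.91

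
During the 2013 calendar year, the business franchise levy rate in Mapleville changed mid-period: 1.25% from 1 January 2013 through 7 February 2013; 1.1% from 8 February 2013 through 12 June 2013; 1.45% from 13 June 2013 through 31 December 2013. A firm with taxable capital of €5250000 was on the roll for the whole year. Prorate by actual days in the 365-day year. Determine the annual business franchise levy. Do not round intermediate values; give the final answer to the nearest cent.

€68739.04

1 January – 7 February 2013: 38 days at 1.25% → €5250000 × 1.25% × 38/365 = €6832.1918
8 February – 12 June 2013: 125 days at 1.1% → €5250000 × 1.1% × 125/365 = €19777.3973
13 June – 31 December 2013: 202 days at 1.45% → €5250000 × 1.45% × 202/365 = €42129.4521
Total = €68739.0411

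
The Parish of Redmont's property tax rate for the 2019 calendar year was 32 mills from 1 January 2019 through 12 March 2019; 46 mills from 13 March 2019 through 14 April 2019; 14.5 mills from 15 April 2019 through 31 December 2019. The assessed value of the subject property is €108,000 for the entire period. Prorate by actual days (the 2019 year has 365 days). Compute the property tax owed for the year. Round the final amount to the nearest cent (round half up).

€2,241.22

1 January – 12 March 2019: 71 days at 32 mills → €108,000 × 3.2% × 71/365 = €672.2630
13 March – 14 April 2019: 33 days at 46 mills → €108,000 × 4.6% × 33/365 = €449.1616
15 April – 31 December 2019: 261 days at 14.5 mills → €108,000 × 1.45% × 261/365 = €1,119.7973
Total = €2,241.2219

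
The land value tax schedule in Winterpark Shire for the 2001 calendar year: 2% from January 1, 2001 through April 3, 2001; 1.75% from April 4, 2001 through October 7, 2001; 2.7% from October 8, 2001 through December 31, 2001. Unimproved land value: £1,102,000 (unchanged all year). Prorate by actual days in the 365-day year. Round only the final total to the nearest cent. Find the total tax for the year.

January 1 – April 3, 2001: 93 days at 2% → £1,102,000 × 2% × 93/365 = £5,615.6712
April 4 – October 7, 2001: 187 days at 1.75% → £1,102,000 × 1.75% × 187/365 = £9,880.2603
October 8 – December 31, 2001: 85 days at 2.7% → £1,102,000 × 2.7% × 85/365 = £6,929.0137
Total = £22,424.9452

£22,424.95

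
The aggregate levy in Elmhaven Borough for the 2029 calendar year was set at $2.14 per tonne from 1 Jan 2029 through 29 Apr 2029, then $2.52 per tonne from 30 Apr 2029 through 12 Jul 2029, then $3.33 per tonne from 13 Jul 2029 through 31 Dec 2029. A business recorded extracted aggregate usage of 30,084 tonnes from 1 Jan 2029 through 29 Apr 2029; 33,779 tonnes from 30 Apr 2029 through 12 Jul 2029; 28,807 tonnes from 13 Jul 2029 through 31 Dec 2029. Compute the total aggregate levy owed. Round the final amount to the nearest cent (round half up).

$245430.15

1 Jan – 29 Apr 2029: 30,084 tonnes at $2.14/tonne → $64379.76
30 Apr – 12 Jul 2029: 33,779 tonnes at $2.52/tonne → $85123.08
13 Jul – 31 Dec 2029: 28,807 tonnes at $3.33/tonne → $95927.31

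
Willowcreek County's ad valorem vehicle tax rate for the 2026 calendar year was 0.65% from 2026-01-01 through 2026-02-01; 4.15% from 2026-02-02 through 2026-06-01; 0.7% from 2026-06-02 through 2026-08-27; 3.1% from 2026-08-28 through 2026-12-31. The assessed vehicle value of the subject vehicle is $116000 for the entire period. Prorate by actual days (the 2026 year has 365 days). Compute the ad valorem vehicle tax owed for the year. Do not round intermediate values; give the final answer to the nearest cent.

2026-01-01 to 2026-02-01: 32 days at 0.65% → $116000 × 0.65% × 32/365 = $66.1041
2026-02-02 to 2026-06-01: 120 days at 4.15% → $116000 × 4.15% × 120/365 = $1582.6849
2026-06-02 to 2026-08-27: 87 days at 0.7% → $116000 × 0.7% × 87/365 = $193.5452
2026-08-28 to 2026-12-31: 126 days at 3.1% → $116000 × 3.1% × 126/365 = $1241.3589
Total = $3083.6932

$3083.69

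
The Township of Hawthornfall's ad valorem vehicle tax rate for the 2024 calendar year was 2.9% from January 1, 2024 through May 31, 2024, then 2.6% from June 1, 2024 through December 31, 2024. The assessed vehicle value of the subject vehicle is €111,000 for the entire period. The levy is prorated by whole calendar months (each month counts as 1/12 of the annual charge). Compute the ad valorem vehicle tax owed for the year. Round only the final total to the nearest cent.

January 1 – May 31, 2024: 5 months at 2.9% → €111,000 × 2.9% × 5/12 = €1,341.2500
June 1 – December 31, 2024: 7 months at 2.6% → €111,000 × 2.6% × 7/12 = €1,683.5000
Total = €3,024.7500

€3,024.75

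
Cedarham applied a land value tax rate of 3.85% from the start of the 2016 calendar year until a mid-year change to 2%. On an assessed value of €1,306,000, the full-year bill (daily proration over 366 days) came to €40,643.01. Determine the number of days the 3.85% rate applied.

220 days

Let d = days at the first rate; then 366 − d days at the second rate.
€1,306,000 × [3.85%·d + 2%·(366−d)] / 366 = €40,643.01
Solving gives d = 220, so the new rate took effect on August 8, 2016.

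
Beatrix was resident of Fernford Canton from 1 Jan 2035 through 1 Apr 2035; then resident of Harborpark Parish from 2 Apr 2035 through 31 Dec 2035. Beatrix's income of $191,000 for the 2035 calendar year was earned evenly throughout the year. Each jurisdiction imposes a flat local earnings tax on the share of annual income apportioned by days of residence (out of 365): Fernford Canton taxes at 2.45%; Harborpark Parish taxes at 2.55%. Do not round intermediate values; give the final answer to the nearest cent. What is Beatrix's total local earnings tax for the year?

Fernford Canton, 1 Jan – 1 Apr 2035: 91 days → $191,000 × 2.45% × 91/365 = $1,166.6699
Harborpark Parish, 2 Apr – 31 Dec 2035: 274 days → $191,000 × 2.55% × 274/365 = $3,656.2110
Total = $4,822.8808

$4,822.88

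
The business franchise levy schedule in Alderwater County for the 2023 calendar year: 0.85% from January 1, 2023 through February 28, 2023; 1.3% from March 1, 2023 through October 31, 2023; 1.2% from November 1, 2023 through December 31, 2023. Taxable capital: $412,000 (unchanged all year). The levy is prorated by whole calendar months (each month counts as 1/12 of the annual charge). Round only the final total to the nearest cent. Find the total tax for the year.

January 1 – February 28, 2023: 2 months at 0.85% → $412,000 × 0.85% × 2/12 = $583.6667
March 1 – October 31, 2023: 8 months at 1.3% → $412,000 × 1.3% × 8/12 = $3,570.6667
November 1 – December 31, 2023: 2 months at 1.2% → $412,000 × 1.2% × 2/12 = $824.0000
Total = $4,978.3333

$4,978.33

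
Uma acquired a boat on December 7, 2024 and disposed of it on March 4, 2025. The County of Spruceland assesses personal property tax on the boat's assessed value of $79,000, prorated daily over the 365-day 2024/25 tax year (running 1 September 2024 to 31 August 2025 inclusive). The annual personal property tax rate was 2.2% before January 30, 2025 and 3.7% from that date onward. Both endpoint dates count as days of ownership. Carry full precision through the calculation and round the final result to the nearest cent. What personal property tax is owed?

$529.41

December 7, 2024 – January 29, 2025: 54 days at 2.2% → $79,000 × 2.2% × 54/365 = $257.1288
January 30 – March 4, 2025: 34 days at 3.7% → $79,000 × 3.7% × 34/365 = $272.2795
Total = $529.4082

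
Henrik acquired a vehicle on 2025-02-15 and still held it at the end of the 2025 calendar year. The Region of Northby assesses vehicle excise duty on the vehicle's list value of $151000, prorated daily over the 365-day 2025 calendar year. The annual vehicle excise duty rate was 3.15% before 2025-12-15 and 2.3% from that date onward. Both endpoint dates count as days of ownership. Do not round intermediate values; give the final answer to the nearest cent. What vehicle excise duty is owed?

$4110.30

2025-02-15 to 2025-12-14: 303 days at 3.15% → $151000 × 3.15% × 303/365 = $3948.5466
2025-12-15 to 2025-12-31: 17 days at 2.3% → $151000 × 2.3% × 17/365 = $161.7562
Total = $4110.3027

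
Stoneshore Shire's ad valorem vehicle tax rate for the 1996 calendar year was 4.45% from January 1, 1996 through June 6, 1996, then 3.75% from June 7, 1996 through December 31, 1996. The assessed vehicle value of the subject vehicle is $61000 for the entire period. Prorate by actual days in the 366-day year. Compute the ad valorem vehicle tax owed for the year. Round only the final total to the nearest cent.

$2471.83

January 1 – June 6, 1996: 158 days at 4.45% → $61000 × 4.45% × 158/366 = $1171.8333
June 7 – December 31, 1996: 208 days at 3.75% → $61000 × 3.75% × 208/366 = $1300.0000
Total = $2471.8333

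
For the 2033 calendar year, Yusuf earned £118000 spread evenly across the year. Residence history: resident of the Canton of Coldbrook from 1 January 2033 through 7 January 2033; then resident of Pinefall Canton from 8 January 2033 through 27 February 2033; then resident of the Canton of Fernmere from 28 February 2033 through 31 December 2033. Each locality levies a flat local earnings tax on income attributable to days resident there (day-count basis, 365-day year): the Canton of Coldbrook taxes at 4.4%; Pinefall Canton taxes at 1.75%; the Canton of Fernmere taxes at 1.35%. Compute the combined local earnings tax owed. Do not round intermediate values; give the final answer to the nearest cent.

£1727.97

The Canton of Coldbrook, 1 January – 7 January 2033: 7 days → £118000 × 4.4% × 7/365 = £99.5726
Pinefall Canton, 8 January – 27 February 2033: 51 days → £118000 × 1.75% × 51/365 = £288.5342
The Canton of Fernmere, 28 February – 31 December 2033: 307 days → £118000 × 1.35% × 307/365 = £1339.8658
Total = £1727.9726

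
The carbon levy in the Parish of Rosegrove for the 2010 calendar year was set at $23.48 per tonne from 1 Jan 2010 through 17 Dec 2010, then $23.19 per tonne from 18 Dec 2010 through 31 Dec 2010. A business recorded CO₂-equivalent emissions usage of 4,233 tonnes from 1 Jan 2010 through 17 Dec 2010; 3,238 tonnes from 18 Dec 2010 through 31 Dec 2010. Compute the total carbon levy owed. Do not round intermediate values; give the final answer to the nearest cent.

1 Jan – 17 Dec 2010: 4,233 tonnes at $23.48/tonne → $99,390.84
18 Dec – 31 Dec 2010: 3,238 tonnes at $23.19/tonne → $75,089.22

$174,480.06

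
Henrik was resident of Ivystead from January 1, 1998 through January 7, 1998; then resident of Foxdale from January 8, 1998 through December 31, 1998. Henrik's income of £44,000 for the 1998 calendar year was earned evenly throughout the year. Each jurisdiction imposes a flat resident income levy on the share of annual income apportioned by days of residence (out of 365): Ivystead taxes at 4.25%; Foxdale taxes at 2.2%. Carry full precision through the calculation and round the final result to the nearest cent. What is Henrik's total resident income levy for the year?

£985.30

Ivystead, January 1 – January 7, 1998: 7 days → £44,000 × 4.25% × 7/365 = £35.8630
Foxdale, January 8 – December 31, 1998: 358 days → £44,000 × 2.2% × 358/365 = £949.4356
Total = £985.2986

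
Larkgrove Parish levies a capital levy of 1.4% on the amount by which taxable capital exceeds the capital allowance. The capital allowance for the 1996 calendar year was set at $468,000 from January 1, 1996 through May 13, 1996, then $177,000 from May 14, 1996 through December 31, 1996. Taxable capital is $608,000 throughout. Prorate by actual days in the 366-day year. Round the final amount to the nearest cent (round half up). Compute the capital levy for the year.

$4,542.43

January 1 – May 13, 1996: 134 days, exemption $468,000 → ($608,000 − $468,000) × 1.4% × 134/366 = $717.5956
May 14 – December 31, 1996: 232 days, exemption $177,000 → ($608,000 − $177,000) × 1.4% × 232/366 = $3,824.8306
Total = $4,542.4262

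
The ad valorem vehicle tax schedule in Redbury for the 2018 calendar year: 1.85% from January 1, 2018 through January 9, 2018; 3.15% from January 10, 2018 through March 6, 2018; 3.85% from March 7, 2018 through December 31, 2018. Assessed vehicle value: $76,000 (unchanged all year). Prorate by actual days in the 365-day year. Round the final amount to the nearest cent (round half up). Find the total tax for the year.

January 1 – January 9, 2018: 9 days at 1.85% → $76,000 × 1.85% × 9/365 = $34.6685
January 10 – March 6, 2018: 56 days at 3.15% → $76,000 × 3.15% × 56/365 = $367.2986
March 7 – December 31, 2018: 300 days at 3.85% → $76,000 × 3.85% × 300/365 = $2,404.9315
Total = $2,806.8986

$2,806.90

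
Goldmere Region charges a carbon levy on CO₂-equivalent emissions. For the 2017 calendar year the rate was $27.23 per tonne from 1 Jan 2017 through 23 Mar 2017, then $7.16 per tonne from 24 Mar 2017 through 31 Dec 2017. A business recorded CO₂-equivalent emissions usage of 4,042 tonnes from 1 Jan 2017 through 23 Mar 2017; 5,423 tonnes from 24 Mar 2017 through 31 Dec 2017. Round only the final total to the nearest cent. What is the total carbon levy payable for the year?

$148,892.34

1 Jan – 23 Mar 2017: 4,042 tonnes at $27.23/tonne → $110,063.66
24 Mar – 31 Dec 2017: 5,423 tonnes at $7.16/tonne → $38,828.68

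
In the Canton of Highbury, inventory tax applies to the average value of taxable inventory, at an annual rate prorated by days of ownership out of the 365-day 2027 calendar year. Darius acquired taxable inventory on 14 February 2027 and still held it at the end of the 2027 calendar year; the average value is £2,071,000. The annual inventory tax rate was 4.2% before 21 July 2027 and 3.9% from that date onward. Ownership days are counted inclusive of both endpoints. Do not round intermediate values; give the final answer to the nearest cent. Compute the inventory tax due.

14 February – 20 July 2027: 157 days at 4.2% → £2,071,000 × 4.2% × 157/365 = £37,414.1753
21 July – 31 December 2027: 164 days at 3.9% → £2,071,000 × 3.9% × 164/365 = £36,290.7288
Total = £73,704.9041

£73,704.90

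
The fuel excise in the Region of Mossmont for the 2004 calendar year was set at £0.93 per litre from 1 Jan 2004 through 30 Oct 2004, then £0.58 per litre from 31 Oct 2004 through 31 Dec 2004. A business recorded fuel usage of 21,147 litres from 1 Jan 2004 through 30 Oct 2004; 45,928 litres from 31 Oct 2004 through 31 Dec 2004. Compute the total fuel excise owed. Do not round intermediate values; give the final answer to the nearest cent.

1 Jan – 30 Oct 2004: 21,147 litres at £0.93/litre → £19,666.71
31 Oct – 31 Dec 2004: 45,928 litres at £0.58/litre → £26,638.24

£46,304.95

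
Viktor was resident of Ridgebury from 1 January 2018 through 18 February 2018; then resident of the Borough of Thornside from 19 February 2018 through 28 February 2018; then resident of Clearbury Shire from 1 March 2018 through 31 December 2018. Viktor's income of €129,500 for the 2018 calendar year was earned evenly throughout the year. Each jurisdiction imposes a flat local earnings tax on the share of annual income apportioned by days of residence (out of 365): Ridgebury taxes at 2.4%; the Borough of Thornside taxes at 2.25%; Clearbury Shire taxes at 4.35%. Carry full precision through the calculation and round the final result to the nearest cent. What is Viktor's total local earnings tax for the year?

€5,219.74

Ridgebury, 1 January – 18 February 2018: 49 days → €129,500 × 2.4% × 49/365 = €417.2384
The Borough of Thornside, 19 February – 28 February 2018: 10 days → €129,500 × 2.25% × 10/365 = €79.8288
Clearbury Shire, 1 March – 31 December 2018: 306 days → €129,500 × 4.35% × 306/365 = €4,722.6699
Total = €5,219.7370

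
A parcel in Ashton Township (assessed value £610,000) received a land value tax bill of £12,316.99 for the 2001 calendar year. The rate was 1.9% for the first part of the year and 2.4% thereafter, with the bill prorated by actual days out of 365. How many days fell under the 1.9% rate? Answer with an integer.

Let d = days at the first rate; then 365 − d days at the second rate.
£610,000 × [1.9%·d + 2.4%·(365−d)] / 365 = £12,316.99
Solving gives d = 278, so the new rate took effect on 6 Oct 2001.

278 days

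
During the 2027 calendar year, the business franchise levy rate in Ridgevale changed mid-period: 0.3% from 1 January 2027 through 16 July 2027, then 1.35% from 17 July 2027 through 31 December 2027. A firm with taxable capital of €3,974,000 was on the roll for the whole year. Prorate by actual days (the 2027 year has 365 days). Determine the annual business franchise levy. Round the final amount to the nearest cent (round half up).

1 January – 16 July 2027: 197 days at 0.3% → €3,974,000 × 0.3% × 197/365 = €6,434.6137
17 July – 31 December 2027: 168 days at 1.35% → €3,974,000 × 1.35% × 168/365 = €24,693.2384
Total = €31,127.8521

€31,127.85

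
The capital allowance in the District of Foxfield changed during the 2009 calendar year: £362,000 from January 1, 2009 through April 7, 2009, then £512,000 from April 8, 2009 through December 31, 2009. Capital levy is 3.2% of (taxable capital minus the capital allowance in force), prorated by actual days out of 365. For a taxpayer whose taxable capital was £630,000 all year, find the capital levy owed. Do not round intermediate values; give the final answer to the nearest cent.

January 1 – April 7, 2009: 97 days, exemption £362,000 → (£630,000 − £362,000) × 3.2% × 97/365 = £2,279.1014
April 8 – December 31, 2009: 268 days, exemption £512,000 → (£630,000 − £512,000) × 3.2% × 268/365 = £2,772.5151
Total = £5,051.6164

£5,051.62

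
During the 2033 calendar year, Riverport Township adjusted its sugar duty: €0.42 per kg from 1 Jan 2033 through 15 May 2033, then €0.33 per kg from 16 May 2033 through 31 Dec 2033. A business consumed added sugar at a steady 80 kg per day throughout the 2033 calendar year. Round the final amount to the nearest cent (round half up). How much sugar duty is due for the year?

€10608.00

1 Jan – 15 May 2033: 135 days × 80 kg/day = 10,800 kg at €0.42/kg → €4536.00
16 May – 31 Dec 2033: 230 days × 80 kg/day = 18,400 kg at €0.33/kg → €6072.00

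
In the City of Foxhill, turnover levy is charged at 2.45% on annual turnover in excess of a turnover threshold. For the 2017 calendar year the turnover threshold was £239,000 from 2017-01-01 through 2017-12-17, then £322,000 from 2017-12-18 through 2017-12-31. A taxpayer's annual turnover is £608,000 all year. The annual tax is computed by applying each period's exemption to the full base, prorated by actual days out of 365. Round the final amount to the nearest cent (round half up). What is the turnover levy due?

2017-01-01 to 2017-12-17: 351 days, exemption £239,000 → (£608,000 − £239,000) × 2.45% × 351/365 = £8,693.7411
2017-12-18 to 2017-12-31: 14 days, exemption £322,000 → (£608,000 − £322,000) × 2.45% × 14/365 = £268.7616
Total = £8,962.5027

£8,962.50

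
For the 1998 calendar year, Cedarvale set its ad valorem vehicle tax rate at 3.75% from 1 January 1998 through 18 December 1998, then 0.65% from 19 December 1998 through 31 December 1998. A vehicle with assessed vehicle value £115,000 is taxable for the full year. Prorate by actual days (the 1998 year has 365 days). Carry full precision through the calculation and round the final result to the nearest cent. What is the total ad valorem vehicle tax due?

£4,185.53

1 January – 18 December 1998: 352 days at 3.75% → £115,000 × 3.75% × 352/365 = £4,158.9041
19 December – 31 December 1998: 13 days at 0.65% → £115,000 × 0.65% × 13/365 = £26.6233
Total = £4,185.5274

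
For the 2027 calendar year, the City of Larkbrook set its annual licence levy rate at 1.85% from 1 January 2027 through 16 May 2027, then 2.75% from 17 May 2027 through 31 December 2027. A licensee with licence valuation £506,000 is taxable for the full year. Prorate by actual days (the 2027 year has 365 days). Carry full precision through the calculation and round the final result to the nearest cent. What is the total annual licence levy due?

1 January – 16 May 2027: 136 days at 1.85% → £506,000 × 1.85% × 136/365 = £3,487.9342
17 May – 31 December 2027: 229 days at 2.75% → £506,000 × 2.75% × 229/365 = £8,730.2329
Total = £12,218.1671

£12,218.17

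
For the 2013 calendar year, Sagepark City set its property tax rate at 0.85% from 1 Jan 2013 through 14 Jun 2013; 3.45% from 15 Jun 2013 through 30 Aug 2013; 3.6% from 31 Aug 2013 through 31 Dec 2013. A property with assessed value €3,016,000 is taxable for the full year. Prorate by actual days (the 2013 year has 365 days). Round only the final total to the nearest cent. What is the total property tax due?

€70,128.20

1 Jan – 14 Jun 2013: 165 days at 0.85% → €3,016,000 × 0.85% × 165/365 = €11,588.8767
15 Jun – 30 Aug 2013: 77 days at 3.45% → €3,016,000 × 3.45% × 77/365 = €21,950.6959
31 Aug – 31 Dec 2013: 123 days at 3.6% → €3,016,000 × 3.6% × 123/365 = €36,588.6247
Total = €70,128.1973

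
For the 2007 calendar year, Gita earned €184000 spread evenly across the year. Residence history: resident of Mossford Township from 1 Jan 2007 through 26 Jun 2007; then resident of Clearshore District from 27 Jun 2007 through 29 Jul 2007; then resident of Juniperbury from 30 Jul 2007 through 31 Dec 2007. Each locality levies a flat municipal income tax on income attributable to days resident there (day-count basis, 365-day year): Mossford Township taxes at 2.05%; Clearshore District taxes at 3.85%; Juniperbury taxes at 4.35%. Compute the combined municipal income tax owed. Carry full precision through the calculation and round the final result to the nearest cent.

Mossford Township, 1 Jan – 26 Jun 2007: 177 days → €184000 × 2.05% × 177/365 = €1829.1616
Clearshore District, 27 Jun – 29 Jul 2007: 33 days → €184000 × 3.85% × 33/365 = €640.4712
Juniperbury, 30 Jul – 31 Dec 2007: 155 days → €184000 × 4.35% × 155/365 = €3398.9589
Total = €5868.5918

€5868.59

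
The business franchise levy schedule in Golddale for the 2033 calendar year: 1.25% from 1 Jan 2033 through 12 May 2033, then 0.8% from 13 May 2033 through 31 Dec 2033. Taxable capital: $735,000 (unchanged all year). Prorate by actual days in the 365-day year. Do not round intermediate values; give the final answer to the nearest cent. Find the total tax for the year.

$7,076.14

1 Jan – 12 May 2033: 132 days at 1.25% → $735,000 × 1.25% × 132/365 = $3,322.6027
13 May – 31 Dec 2033: 233 days at 0.8% → $735,000 × 0.8% × 233/365 = $3,753.5342
Total = $7,076.1370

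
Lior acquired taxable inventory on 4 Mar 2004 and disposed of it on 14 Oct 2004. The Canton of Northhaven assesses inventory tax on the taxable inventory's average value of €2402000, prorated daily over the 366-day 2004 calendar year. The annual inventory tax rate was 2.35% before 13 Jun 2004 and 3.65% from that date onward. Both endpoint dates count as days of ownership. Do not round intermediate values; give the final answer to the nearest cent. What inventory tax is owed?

4 Mar – 12 Jun 2004: 101 days at 2.35% → €2402000 × 2.35% × 101/366 = €15576.9044
13 Jun – 14 Oct 2004: 124 days at 3.65% → €2402000 × 3.65% × 124/366 = €29703.4208
Total = €45280.3251

€45280.33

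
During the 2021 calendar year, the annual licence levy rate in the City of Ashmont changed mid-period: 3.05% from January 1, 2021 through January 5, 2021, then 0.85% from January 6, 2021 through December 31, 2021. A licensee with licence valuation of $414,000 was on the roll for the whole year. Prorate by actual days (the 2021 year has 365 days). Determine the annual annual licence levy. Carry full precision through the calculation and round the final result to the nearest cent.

January 1 – January 5, 2021: 5 days at 3.05% → $414,000 × 3.05% × 5/365 = $172.9726
January 6 – December 31, 2021: 360 days at 0.85% → $414,000 × 0.85% × 360/365 = $3,470.7945
Total = $3,643.7671

$3,643.77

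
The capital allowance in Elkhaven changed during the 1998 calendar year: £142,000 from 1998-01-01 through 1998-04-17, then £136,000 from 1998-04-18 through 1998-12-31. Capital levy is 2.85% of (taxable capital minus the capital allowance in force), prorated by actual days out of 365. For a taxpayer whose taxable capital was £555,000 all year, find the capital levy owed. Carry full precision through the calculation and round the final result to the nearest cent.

£11,891.37

1998-01-01 to 1998-04-17: 107 days, exemption £142,000 → (£555,000 − £142,000) × 2.85% × 107/365 = £3,450.5301
1998-04-18 to 1998-12-31: 258 days, exemption £136,000 → (£555,000 − £136,000) × 2.85% × 258/365 = £8,440.8411
Total = £11,891.3712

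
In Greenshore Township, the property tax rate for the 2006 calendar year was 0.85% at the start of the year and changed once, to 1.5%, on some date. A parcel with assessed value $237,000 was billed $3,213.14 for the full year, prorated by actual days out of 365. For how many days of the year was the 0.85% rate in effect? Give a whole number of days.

81 days

Let d = days at the first rate; then 365 − d days at the second rate.
$237,000 × [0.85%·d + 1.5%·(365−d)] / 365 = $3,213.14
Solving gives d = 81, so the new rate took effect on March 23, 2006.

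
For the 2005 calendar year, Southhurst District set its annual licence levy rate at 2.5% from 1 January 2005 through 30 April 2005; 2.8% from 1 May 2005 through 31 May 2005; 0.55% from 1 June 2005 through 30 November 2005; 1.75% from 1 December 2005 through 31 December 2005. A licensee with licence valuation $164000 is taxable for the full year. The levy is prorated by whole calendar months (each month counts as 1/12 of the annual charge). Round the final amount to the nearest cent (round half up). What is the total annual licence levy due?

1 January – 30 April 2005: 4 months at 2.5% → $164000 × 2.5% × 4/12 = $1366.6667
1 May – 31 May 2005: 1 month at 2.8% → $164000 × 2.8% × 1/12 = $382.6667
1 June – 30 November 2005: 6 months at 0.55% → $164000 × 0.55% × 6/12 = $451.0000
1 December – 31 December 2005: 1 month at 1.75% → $164000 × 1.75% × 1/12 = $239.1667
Total = $2439.5000

$2439.50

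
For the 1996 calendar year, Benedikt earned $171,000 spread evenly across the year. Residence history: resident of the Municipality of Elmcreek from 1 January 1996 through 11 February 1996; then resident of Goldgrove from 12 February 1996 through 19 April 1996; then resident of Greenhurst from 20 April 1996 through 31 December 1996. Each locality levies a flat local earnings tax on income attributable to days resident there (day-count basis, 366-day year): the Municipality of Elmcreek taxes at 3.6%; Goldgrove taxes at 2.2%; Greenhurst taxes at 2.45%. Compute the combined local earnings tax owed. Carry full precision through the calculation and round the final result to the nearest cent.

The Municipality of Elmcreek, 1 January – 11 February 1996: 42 days → $171,000 × 3.6% × 42/366 = $706.4262
Goldgrove, 12 February – 19 April 1996: 68 days → $171,000 × 2.2% × 68/366 = $698.9508
Greenhurst, 20 April – 31 December 1996: 256 days → $171,000 × 2.45% × 256/366 = $2,930.3607
Total = $4,335.7377

$4,335.74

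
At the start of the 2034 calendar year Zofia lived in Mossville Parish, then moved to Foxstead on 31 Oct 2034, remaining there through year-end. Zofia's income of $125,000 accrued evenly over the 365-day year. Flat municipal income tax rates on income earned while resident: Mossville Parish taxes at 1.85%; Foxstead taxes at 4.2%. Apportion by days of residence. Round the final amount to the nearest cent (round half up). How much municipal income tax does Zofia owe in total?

$2,811.47

Mossville Parish, 1 Jan – 30 Oct 2034: 303 days → $125,000 × 1.85% × 303/365 = $1,919.6918
Foxstead, 31 Oct – 31 Dec 2034: 62 days → $125,000 × 4.2% × 62/365 = $891.7808
Total = $2,811.4726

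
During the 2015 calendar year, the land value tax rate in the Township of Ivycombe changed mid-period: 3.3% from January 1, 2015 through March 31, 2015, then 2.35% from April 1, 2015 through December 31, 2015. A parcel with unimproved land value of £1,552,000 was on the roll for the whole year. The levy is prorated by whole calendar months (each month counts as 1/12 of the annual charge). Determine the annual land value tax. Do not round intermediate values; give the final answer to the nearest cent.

January 1 – March 31, 2015: 3 months at 3.3% → £1,552,000 × 3.3% × 3/12 = £12,804.0000
April 1 – December 31, 2015: 9 months at 2.35% → £1,552,000 × 2.35% × 9/12 = £27,354.0000
Total = £40,158.0000

£40,158.00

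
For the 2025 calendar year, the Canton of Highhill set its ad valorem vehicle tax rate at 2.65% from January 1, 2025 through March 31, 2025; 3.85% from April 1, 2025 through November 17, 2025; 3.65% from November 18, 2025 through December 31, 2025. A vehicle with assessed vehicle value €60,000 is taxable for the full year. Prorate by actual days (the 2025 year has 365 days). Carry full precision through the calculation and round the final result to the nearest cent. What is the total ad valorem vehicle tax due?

€2,118.00

January 1 – March 31, 2025: 90 days at 2.65% → €60,000 × 2.65% × 90/365 = €392.0548
April 1 – November 17, 2025: 231 days at 3.85% → €60,000 × 3.85% × 231/365 = €1,461.9452
November 18 – December 31, 2025: 44 days at 3.65% → €60,000 × 3.65% × 44/365 = €264.0000
Total = €2,118.0000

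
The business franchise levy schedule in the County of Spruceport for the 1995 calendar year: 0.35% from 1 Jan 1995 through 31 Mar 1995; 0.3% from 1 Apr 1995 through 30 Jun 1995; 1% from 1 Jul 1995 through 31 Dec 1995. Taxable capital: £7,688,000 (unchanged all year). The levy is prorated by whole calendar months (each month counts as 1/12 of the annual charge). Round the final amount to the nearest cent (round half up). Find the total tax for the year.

1 Jan – 31 Mar 1995: 3 months at 0.35% → £7,688,000 × 0.35% × 3/12 = £6,727.0000
1 Apr – 30 Jun 1995: 3 months at 0.3% → £7,688,000 × 0.3% × 3/12 = £5,766.0000
1 Jul – 31 Dec 1995: 6 months at 1% → £7,688,000 × 1% × 6/12 = £38,440.0000
Total = £50,933.0000

£50,933.00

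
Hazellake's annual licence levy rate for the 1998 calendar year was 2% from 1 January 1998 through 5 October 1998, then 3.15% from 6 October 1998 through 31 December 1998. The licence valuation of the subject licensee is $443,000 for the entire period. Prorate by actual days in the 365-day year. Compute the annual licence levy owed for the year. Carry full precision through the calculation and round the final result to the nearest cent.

1 January – 5 October 1998: 278 days at 2% → $443,000 × 2% × 278/365 = $6,748.1644
6 October – 31 December 1998: 87 days at 3.15% → $443,000 × 3.15% × 87/365 = $3,326.1411
Total = $10,074.3055

$10,074.31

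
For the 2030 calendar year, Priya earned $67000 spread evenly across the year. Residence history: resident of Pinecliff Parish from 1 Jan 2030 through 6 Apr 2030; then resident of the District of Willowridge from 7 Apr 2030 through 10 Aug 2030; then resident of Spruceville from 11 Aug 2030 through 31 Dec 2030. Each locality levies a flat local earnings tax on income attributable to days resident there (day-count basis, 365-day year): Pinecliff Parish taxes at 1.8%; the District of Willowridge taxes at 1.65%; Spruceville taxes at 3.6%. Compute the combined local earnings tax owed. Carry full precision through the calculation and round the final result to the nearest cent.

$1643.79

Pinecliff Parish, 1 Jan – 6 Apr 2030: 96 days → $67000 × 1.8% × 96/365 = $317.1945
The District of Willowridge, 7 Apr – 10 Aug 2030: 126 days → $67000 × 1.65% × 126/365 = $381.6247
Spruceville, 11 Aug – 31 Dec 2030: 143 days → $67000 × 3.6% × 143/365 = $944.9753
Total = $1643.7945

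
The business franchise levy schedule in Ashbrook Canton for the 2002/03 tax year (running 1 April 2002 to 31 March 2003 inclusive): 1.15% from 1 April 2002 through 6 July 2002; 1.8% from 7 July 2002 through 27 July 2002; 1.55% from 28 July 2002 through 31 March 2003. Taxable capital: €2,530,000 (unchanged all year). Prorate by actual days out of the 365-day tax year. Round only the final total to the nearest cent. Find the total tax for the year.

1 April – 6 July 2002: 97 days at 1.15% → €2,530,000 × 1.15% × 97/365 = €7,732.0959
7 July – 27 July 2002: 21 days at 1.8% → €2,530,000 × 1.8% × 21/365 = €2,620.1096
28 July 2002 – 31 March 2003: 247 days at 1.55% → €2,530,000 × 1.55% × 247/365 = €26,537.2740
Total = €36,889.4795

€36,889.48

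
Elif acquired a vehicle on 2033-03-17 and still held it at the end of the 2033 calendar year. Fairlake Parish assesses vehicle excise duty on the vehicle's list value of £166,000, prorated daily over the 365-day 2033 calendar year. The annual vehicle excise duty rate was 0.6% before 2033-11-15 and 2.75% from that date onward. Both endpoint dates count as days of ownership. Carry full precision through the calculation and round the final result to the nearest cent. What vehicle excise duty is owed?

2033-03-17 to 2033-11-14: 243 days at 0.6% → £166,000 × 0.6% × 243/365 = £663.0904
2033-11-15 to 2033-12-31: 47 days at 2.75% → £166,000 × 2.75% × 47/365 = £587.8219
Total = £1,250.9123

£1,250.91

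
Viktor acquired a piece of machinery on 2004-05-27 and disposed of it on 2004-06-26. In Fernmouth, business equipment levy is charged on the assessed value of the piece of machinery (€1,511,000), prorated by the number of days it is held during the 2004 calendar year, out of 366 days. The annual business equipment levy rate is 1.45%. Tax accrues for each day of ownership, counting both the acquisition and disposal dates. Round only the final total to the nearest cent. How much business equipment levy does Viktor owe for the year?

Days held (2004-05-27 to 2004-06-26): 31 out of 366
Tax = €1,511,000 × 1.45% × 31/366 = €1,855.7227

€1,855.72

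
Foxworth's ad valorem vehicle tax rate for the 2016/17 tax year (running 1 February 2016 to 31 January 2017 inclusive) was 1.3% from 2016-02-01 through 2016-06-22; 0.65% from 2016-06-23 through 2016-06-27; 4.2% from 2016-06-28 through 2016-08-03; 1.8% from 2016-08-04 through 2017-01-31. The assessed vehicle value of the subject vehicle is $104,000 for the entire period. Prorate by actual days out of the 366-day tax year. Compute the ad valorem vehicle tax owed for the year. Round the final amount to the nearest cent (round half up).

2016-02-01 to 2016-06-22: 143 days at 1.3% → $104,000 × 1.3% × 143/366 = $528.2404
2016-06-23 to 2016-06-27: 5 days at 0.65% → $104,000 × 0.65% × 5/366 = $9.2350
2016-06-28 to 2016-08-03: 37 days at 4.2% → $104,000 × 4.2% × 37/366 = $441.5738
2016-08-04 to 2017-01-31: 181 days at 1.8% → $104,000 × 1.8% × 181/366 = $925.7705
Total = $1,904.8197

$1,904.82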